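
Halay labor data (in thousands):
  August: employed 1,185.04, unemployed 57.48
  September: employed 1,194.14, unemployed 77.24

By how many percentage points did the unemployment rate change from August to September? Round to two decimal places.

August: labor force = 1,185.04 + 57.48 = 1,242.52; u = 57.48/1,242.52 = 4.63%.
September: labor force = 1,194.14 + 77.24 = 1,271.38; u = 77.24/1,271.38 = 6.08%.
Change = 6.08% − 4.63% = +1.45 pp.

The unemployment rate changed by +1.45 percentage points.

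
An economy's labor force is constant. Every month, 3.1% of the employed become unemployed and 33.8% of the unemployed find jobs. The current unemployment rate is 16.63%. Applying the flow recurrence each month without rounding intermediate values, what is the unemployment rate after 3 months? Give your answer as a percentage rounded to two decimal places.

Unemployment rate after three months ≈ 10.47%.

With a fixed labor force, u_{t+1} = u_t + s·(1−u_t) − f·u_t = u_t·(1−s−f) + s.
Here 1−s−f = 0.631 and s = 0.031.
u_1 = 0.166300 × 0.631 + 0.031 = 0.135935.
u_2 = 0.135935 × 0.631 + 0.031 = 0.116775.
u_3 = 0.116775 × 0.631 + 0.031 = 0.104685.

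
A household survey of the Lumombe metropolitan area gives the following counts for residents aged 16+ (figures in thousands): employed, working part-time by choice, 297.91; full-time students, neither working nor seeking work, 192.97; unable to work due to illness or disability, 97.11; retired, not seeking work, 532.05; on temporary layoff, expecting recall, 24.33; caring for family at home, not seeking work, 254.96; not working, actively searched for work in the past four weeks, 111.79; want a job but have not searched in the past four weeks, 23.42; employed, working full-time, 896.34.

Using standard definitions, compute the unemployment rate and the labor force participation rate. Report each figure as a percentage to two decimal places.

Unemployment rate ≈ 10.23%; labor force participation rate ≈ 54.73%.

Employed = 297.91 + 896.34 = 1,194.25 thousand.
Unemployed = 24.33 + 111.79 = 136.12 thousand (jobless and actively searching, or on temporary layoff).
Labor force = 1,194.25 + 136.12 = 1,330.37 thousand.
Not in labor force = 192.97 + 97.11 + 532.05 + 254.96 + 23.42 = 1,100.51 thousand (those not working and not actively searching are outside the labor force — including those who want a job but have given up searching).
Civilian working-age population = 1,330.37 + 1,100.51 = 2,430.88 thousand.
Unemployment rate = 136.12 / 1,330.37 = 10.23%.
Labor force participation rate = 1,330.37 / 2,430.88 = 54.73%.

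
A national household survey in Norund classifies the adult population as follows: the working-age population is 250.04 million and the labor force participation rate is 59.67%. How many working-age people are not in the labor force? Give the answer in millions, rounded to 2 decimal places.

About 100.84 million are not in the labor force.

Share not in the labor force = 1 − 0.5967 = 0.4033.
Not in labor force = 0.4033 × 250.04 ≈ 100.84 million.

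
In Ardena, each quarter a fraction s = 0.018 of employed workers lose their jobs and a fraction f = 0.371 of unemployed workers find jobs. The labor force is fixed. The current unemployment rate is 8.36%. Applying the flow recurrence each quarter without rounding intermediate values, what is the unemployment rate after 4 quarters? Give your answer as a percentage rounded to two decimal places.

With a fixed labor force, u_{t+1} = u_t + s·(1−u_t) − f·u_t = u_t·(1−s−f) + s.
Here 1−s−f = 0.611 and s = 0.018.
u_1 = 0.083600 × 0.611 + 0.018 = 0.069080.
u_2 = 0.069080 × 0.611 + 0.018 = 0.060208.
u_3 = 0.060208 × 0.611 + 0.018 = 0.054787.
u_4 = 0.054787 × 0.611 + 0.018 = 0.051475.

Unemployment rate after four quarters ≈ 5.15%.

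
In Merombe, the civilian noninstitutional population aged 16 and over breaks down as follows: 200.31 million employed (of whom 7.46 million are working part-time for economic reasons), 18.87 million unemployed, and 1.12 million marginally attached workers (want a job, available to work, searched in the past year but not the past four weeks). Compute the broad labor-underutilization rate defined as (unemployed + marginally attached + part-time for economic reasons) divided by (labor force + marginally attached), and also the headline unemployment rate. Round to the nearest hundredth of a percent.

Broad underutilization rate ≈ 12.46%; headline unemployment rate ≈ 8.61%.

Labor force = 200.31 + 18.87 = 219.18 million.
Numerator = 18.87 + 1.12 + 7.46 = 27.45 million.
Denominator = 219.18 + 1.12 = 220.30 million.
Broad rate = 27.45 / 220.30 = 12.46%.
Headline unemployment rate = 18.87 / 219.18 = 8.61%.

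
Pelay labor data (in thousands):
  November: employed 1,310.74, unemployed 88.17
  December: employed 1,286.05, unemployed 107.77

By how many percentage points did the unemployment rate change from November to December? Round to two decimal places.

November: labor force = 1,310.74 + 88.17 = 1,398.91; u = 88.17/1,398.91 = 6.30%.
December: labor force = 1,286.05 + 107.77 = 1,393.82; u = 107.77/1,393.82 = 7.73%.
Change = 7.73% − 6.30% = +1.43 pp.

The unemployment rate changed by +1.43 percentage points.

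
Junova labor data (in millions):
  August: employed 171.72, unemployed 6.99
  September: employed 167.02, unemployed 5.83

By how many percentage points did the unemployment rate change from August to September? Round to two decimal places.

August: labor force = 171.72 + 6.99 = 178.71; u = 6.99/178.71 = 3.91%.
September: labor force = 167.02 + 5.83 = 172.85; u = 5.83/172.85 = 3.37%.
Change = 3.37% − 3.91% = −0.54 pp.

The unemployment rate changed by −0.54 percentage points.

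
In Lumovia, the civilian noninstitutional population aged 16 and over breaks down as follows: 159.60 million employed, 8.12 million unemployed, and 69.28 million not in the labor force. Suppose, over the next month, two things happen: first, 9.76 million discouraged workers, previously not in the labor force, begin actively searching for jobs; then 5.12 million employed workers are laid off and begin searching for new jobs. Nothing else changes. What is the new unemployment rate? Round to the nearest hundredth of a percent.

Initially, labor force = 159.60 + 8.12 = 167.72 million, so u = 8.12/167.72 = 4.84%.
After the first change, unemployed and labor force both rise by 9.76 → E = 159.60, U = 17.88, labor force = 177.48 million.
After the second change, employed falls and unemployed rises by 5.12; labor force unchanged → E = 154.48, U = 23.00, labor force = 177.48 million.
New unemployment rate = 23.00 / 177.48 = 12.96%.

New unemployment rate ≈ 12.96%.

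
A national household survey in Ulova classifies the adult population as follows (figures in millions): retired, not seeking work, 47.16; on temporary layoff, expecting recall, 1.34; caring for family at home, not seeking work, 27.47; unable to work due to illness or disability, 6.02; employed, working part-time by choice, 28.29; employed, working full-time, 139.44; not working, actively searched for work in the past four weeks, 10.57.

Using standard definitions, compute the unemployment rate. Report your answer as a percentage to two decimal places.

Employed = 28.29 + 139.44 = 167.73 million.
Unemployed = 1.34 + 10.57 = 11.91 million (jobless and actively searching, or on temporary layoff).
Labor force = 167.73 + 11.91 = 179.64 million.
Unemployment rate = 11.91 / 179.64 = 6.63%.

Unemployment rate ≈ 6.63%.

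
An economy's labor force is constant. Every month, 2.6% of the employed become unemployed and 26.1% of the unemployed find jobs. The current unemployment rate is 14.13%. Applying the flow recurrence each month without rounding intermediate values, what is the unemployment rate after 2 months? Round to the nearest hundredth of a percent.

Unemployment rate after two months ≈ 11.64%.

With a fixed labor force, u_{t+1} = u_t + s·(1−u_t) − f·u_t = u_t·(1−s−f) + s.
Here 1−s−f = 0.713 and s = 0.026.
u_1 = 0.141300 × 0.713 + 0.026 = 0.126747.
u_2 = 0.126747 × 0.713 + 0.026 = 0.116371.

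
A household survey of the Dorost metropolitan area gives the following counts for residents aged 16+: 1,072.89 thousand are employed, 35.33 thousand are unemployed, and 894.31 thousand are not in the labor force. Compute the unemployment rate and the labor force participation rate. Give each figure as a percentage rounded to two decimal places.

Unemployment rate ≈ 3.19%; labor force participation rate ≈ 55.34%.

Labor force = employed + unemployed = 1,072.89 + 35.33 = 1,108.22 thousand.
Working-age population = 1,108.22 + 894.31 = 2,002.53 thousand.
Unemployment rate = 35.33 / 1,108.22 = 3.19%.
Labor force participation rate = 1,108.22 / 2,002.53 = 55.34%.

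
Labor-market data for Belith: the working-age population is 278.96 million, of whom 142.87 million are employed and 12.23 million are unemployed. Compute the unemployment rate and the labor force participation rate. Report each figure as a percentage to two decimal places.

Labor force = employed + unemployed = 142.87 + 12.23 = 155.10 million.
Unemployment rate = 12.23 / 155.10 = 7.89%.
Labor force participation rate = 155.10 / 278.96 = 55.60%.

Unemployment rate ≈ 7.89%; labor force participation rate ≈ 55.60%.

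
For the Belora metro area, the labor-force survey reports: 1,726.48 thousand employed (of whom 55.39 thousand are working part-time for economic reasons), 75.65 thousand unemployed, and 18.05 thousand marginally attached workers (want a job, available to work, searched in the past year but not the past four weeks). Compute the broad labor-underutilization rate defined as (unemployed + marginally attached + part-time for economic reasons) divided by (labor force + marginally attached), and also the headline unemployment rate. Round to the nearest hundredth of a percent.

Labor force = 1,726.48 + 75.65 = 1,802.13 thousand.
Numerator = 75.65 + 18.05 + 55.39 = 149.09 thousand.
Denominator = 1,802.13 + 18.05 = 1,820.18 thousand.
Broad rate = 149.09 / 1,820.18 = 8.19%.
Headline unemployment rate = 75.65 / 1,802.13 = 4.20%.

Broad underutilization rate ≈ 8.19%; headline unemployment rate ≈ 4.20%.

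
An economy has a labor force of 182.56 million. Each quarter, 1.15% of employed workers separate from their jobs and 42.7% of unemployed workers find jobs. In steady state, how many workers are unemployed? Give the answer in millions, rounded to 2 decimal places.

About 4.79 million are unemployed in steady state.

Steady-state unemployment rate u* = s/(s+f) = 1.15/(1.15+42.7) = 0.026226.
Unemployed = u* × labor force = 0.026226 × 182.56 ≈ 4.79 million.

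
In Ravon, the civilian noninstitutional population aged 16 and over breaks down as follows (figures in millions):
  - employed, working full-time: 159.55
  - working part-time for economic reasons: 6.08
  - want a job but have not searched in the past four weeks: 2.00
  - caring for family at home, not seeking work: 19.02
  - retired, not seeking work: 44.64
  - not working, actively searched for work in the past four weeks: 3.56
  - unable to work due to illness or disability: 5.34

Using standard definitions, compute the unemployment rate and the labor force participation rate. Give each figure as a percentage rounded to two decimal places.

Employed = 159.55 + 6.08 = 165.63 million (anyone who worked, including part-time for economic reasons, counts as employed).
Unemployed = 3.56 million.
Labor force = 165.63 + 3.56 = 169.19 million.
Not in labor force = 2.00 + 19.02 + 44.64 + 5.34 = 71.00 million (those not working and not actively searching are outside the labor force — including those who want a job but have given up searching).
Civilian working-age population = 169.19 + 71.00 = 240.19 million.
Unemployment rate = 3.56 / 169.19 = 2.10%.
Labor force participation rate = 169.19 / 240.19 = 70.44%.

Unemployment rate ≈ 2.10%; labor force participation rate ≈ 70.44%.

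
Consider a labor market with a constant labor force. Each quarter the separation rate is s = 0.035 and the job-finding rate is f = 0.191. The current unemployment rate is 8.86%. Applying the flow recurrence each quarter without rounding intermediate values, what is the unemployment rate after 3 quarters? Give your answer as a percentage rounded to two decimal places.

Unemployment rate after three quarters ≈ 12.41%.

With a fixed labor force, u_{t+1} = u_t + s·(1−u_t) − f·u_t = u_t·(1−s−f) + s.
Here 1−s−f = 0.774 and s = 0.035.
u_1 = 0.088600 × 0.774 + 0.035 = 0.103576.
u_2 = 0.103576 × 0.774 + 0.035 = 0.115168.
u_3 = 0.115168 × 0.774 + 0.035 = 0.124140.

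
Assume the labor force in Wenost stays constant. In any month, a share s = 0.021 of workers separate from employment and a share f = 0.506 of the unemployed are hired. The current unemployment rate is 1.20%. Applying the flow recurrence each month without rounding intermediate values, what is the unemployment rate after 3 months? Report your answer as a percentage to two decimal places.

Unemployment rate after three months ≈ 3.69%.

With a fixed labor force, u_{t+1} = u_t + s·(1−u_t) − f·u_t = u_t·(1−s−f) + s.
Here 1−s−f = 0.473 and s = 0.021.
u_1 = 0.012000 × 0.473 + 0.021 = 0.026676.
u_2 = 0.026676 × 0.473 + 0.021 = 0.033618.
u_3 = 0.033618 × 0.473 + 0.021 = 0.036901.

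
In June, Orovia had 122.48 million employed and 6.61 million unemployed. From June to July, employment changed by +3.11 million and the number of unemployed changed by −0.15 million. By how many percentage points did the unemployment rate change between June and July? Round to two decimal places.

June: labor force = 122.48 + 6.61 = 129.09; u = 6.61/129.09 = 5.12%.
July: labor force = 125.59 + 6.46 = 132.05; u = 6.46/132.05 = 4.89%.
Change = 4.89% − 5.12% = −0.23 pp.

The unemployment rate changed by −0.23 percentage points.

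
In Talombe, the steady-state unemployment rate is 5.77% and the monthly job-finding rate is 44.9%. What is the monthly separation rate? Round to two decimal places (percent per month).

From u* = s/(s+f): s = u·f/(1−u).
s = 0.0577 × 44.9 / (1 − 0.0577) = 2.5907 / 0.9423 ≈ 2.75% per month.

Separation rate ≈ 2.75% per month.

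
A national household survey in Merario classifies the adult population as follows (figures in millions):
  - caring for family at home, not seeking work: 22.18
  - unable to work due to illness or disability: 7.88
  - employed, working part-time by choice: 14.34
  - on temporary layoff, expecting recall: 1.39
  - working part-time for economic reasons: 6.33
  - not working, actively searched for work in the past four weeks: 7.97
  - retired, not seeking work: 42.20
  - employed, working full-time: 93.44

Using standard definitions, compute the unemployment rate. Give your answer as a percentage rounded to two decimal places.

Employed = 14.34 + 6.33 + 93.44 = 114.11 million (anyone who worked, including part-time for economic reasons, counts as employed).
Unemployed = 1.39 + 7.97 = 9.36 million (jobless and actively searching, or on temporary layoff).
Labor force = 114.11 + 9.36 = 123.47 million.
Unemployment rate = 9.36 / 123.47 = 7.58%.

Unemployment rate ≈ 7.58%.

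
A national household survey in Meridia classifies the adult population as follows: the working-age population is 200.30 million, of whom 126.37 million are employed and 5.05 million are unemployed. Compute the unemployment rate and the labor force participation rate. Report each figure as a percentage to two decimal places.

Unemployment rate ≈ 3.84%; labor force participation rate ≈ 65.61%.

Labor force = employed + unemployed = 126.37 + 5.05 = 131.42 million.
Unemployment rate = 5.05 / 131.42 = 3.84%.
Labor force participation rate = 131.42 / 200.30 = 65.61%.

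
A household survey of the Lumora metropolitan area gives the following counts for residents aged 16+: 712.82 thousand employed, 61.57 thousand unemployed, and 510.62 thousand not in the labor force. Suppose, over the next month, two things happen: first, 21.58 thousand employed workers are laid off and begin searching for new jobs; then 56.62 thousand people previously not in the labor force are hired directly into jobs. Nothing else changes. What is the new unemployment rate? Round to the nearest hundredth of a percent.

New unemployment rate ≈ 10.01%.

Initially, labor force = 712.82 + 61.57 = 774.39 thousand, so u = 61.57/774.39 = 7.95%.
After the first change, employed falls and unemployed rises by 21.58; labor force unchanged → E = 691.24, U = 83.15, labor force = 774.39 thousand.
After the second change, employed and labor force both rise by 56.62; unemployed unchanged → E = 747.86, U = 83.15, labor force = 831.01 thousand.
New unemployment rate = 83.15 / 831.01 = 10.01%.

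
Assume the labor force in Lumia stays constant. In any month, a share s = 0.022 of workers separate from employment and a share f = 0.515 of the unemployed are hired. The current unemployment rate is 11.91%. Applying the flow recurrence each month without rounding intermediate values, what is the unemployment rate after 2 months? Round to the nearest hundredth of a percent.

Unemployment rate after two months ≈ 5.77%.

With a fixed labor force, u_{t+1} = u_t + s·(1−u_t) − f·u_t = u_t·(1−s−f) + s.
Here 1−s−f = 0.463 and s = 0.022.
u_1 = 0.119100 × 0.463 + 0.022 = 0.077143.
u_2 = 0.077143 × 0.463 + 0.022 = 0.057717.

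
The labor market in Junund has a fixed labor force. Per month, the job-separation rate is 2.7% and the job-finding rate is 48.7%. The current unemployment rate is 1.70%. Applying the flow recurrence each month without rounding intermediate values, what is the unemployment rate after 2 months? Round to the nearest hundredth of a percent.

Unemployment rate after two months ≈ 4.41%.

With a fixed labor force, u_{t+1} = u_t + s·(1−u_t) − f·u_t = u_t·(1−s−f) + s.
Here 1−s−f = 0.486 and s = 0.027.
u_1 = 0.017000 × 0.486 + 0.027 = 0.035262.
u_2 = 0.035262 × 0.486 + 0.027 = 0.044137.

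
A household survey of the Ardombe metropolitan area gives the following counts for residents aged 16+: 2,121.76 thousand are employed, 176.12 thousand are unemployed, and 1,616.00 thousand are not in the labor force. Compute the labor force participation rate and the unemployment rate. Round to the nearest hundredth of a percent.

Labor force participation rate ≈ 58.71%; unemployment rate ≈ 7.66%.

Labor force = employed + unemployed = 2,121.76 + 176.12 = 2,297.88 thousand.
Working-age population = 2,297.88 + 1,616.00 = 3,913.88 thousand.
Unemployment rate = 176.12 / 2,297.88 = 7.66%.
Labor force participation rate = 2,297.88 / 3,913.88 = 58.71%.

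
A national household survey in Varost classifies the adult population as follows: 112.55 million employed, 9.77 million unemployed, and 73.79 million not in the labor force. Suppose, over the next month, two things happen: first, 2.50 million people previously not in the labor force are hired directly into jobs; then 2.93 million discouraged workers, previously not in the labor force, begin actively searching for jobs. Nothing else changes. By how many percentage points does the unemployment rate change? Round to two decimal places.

The unemployment rate changes by +1.95 percentage points.

Initially, labor force = 112.55 + 9.77 = 122.32 million, so u = 9.77/122.32 = 7.99%.
After the first change, employed and labor force both rise by 2.50; unemployed unchanged → E = 115.05, U = 9.77, labor force = 124.82 million.
After the second change, unemployed and labor force both rise by 2.93 → E = 115.05, U = 12.70, labor force = 127.75 million.
New unemployment rate = 12.70 / 127.75 = 9.94%.
Change = 9.94% − 7.99% = +1.95 percentage points.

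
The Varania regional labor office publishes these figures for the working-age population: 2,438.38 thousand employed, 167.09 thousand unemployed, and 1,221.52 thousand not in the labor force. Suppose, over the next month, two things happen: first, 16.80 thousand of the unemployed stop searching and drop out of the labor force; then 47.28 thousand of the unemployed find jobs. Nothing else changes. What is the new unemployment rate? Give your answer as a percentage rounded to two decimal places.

Initially, labor force = 2,438.38 + 167.09 = 2,605.47 thousand, so u = 167.09/2,605.47 = 6.41%.
After the first change, unemployed and labor force both fall by 16.80 → E = 2,438.38, U = 150.29, labor force = 2,588.67 thousand.
After the second change, unemployed falls and employed rises by 47.28; labor force unchanged → E = 2,485.66, U = 103.01, labor force = 2,588.67 thousand.
New unemployment rate = 103.01 / 2,588.67 = 3.98%.

New unemployment rate ≈ 3.98%.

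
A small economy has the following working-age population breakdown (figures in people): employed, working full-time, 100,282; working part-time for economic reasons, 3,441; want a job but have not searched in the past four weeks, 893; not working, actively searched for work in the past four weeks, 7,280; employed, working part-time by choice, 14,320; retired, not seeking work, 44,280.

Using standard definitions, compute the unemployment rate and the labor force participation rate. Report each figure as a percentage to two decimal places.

Employed = 100,282 + 3,441 + 14,320 = 118,043 (anyone who worked, including part-time for economic reasons, counts as employed).
Unemployed = 7,280.
Labor force = 118,043 + 7,280 = 125,323.
Not in labor force = 893 + 44,280 = 45,173 (those not working and not actively searching are outside the labor force — including those who want a job but have given up searching).
Civilian working-age population = 125,323 + 45,173 = 170,496.
Unemployment rate = 7,280 / 125,323 = 5.81%.
Labor force participation rate = 125,323 / 170,496 = 73.50%.

Unemployment rate ≈ 5.81%; labor force participation rate ≈ 73.50%.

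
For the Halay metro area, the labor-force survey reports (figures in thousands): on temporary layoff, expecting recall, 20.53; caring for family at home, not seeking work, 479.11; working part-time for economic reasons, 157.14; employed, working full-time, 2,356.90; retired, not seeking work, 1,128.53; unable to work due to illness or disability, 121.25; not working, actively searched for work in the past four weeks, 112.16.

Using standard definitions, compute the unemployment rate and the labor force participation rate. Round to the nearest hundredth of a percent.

Employed = 157.14 + 2,356.90 = 2,514.04 thousand (anyone who worked, including part-time for economic reasons, counts as employed).
Unemployed = 20.53 + 112.16 = 132.69 thousand (jobless and actively searching, or on temporary layoff).
Labor force = 2,514.04 + 132.69 = 2,646.73 thousand.
Not in labor force = 479.11 + 1,128.53 + 121.25 = 1,728.89 thousand (those not working and not actively searching are outside the labor force).
Civilian working-age population = 2,646.73 + 1,728.89 = 4,375.62 thousand.
Unemployment rate = 132.69 / 2,646.73 = 5.01%.
Labor force participation rate = 2,646.73 / 4,375.62 = 60.49%.

Unemployment rate ≈ 5.01%; labor force participation rate ≈ 60.49%.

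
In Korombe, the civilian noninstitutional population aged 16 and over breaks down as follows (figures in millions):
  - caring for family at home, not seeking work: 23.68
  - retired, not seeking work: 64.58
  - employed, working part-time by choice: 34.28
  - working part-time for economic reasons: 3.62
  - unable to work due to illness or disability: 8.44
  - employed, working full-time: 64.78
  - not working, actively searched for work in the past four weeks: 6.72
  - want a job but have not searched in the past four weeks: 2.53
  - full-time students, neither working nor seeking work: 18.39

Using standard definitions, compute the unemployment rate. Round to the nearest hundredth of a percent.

Employed = 34.28 + 3.62 + 64.78 = 102.68 million (anyone who worked, including part-time for economic reasons, counts as employed).
Unemployed = 6.72 million.
Labor force = 102.68 + 6.72 = 109.40 million.
Unemployment rate = 6.72 / 109.40 = 6.14%.

Unemployment rate ≈ 6.14%.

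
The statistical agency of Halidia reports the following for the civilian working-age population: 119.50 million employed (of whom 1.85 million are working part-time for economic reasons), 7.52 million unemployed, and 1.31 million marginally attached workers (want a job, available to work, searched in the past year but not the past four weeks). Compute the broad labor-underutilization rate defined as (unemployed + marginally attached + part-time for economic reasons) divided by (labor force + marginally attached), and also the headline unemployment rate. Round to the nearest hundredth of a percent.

Broad underutilization rate ≈ 8.32%; headline unemployment rate ≈ 5.92%.

Labor force = 119.50 + 7.52 = 127.02 million.
Numerator = 7.52 + 1.31 + 1.85 = 10.68 million.
Denominator = 127.02 + 1.31 = 128.33 million.
Broad rate = 10.68 / 128.33 = 8.32%.
Headline unemployment rate = 7.52 / 127.02 = 5.92%.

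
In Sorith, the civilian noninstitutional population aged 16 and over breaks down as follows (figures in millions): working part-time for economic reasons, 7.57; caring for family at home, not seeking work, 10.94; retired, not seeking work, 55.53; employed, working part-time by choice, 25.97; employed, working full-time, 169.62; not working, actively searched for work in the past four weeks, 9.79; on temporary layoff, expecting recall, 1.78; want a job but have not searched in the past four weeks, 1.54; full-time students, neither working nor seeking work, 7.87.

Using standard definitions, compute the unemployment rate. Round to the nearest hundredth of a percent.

Unemployment rate ≈ 5.39%.

Employed = 7.57 + 25.97 + 169.62 = 203.16 million (anyone who worked, including part-time for economic reasons, counts as employed).
Unemployed = 9.79 + 1.78 = 11.57 million (jobless and actively searching, or on temporary layoff).
Labor force = 203.16 + 11.57 = 214.73 million.
Unemployment rate = 11.57 / 214.73 = 5.39%.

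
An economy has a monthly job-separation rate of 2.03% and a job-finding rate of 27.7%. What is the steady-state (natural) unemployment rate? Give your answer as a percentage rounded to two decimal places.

Steady-state unemployment rate ≈ 6.83%.

At steady state the flows balance: s·E = f·U, so U/(E+U) = s/(s+f).
u* = 2.03 / (2.03 + 27.7) = 2.03 / 29.73 = 6.83%.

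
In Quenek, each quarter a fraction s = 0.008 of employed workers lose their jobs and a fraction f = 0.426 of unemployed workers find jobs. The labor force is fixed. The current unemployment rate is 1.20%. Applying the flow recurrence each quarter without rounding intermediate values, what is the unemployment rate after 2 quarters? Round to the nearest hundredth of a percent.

With a fixed labor force, u_{t+1} = u_t + s·(1−u_t) − f·u_t = u_t·(1−s−f) + s.
Here 1−s−f = 0.566 and s = 0.008.
u_1 = 0.012000 × 0.566 + 0.008 = 0.014792.
u_2 = 0.014792 × 0.566 + 0.008 = 0.016372.

Unemployment rate after two quarters ≈ 1.64%.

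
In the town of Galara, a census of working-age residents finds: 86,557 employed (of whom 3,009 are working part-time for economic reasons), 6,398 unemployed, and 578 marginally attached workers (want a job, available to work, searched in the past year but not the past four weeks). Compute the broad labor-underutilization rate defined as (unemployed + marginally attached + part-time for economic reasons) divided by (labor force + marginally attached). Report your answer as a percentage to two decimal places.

Broad underutilization rate ≈ 10.68%.

Labor force = 86,557 + 6,398 = 92,955.
Numerator = 6,398 + 578 + 3,009 = 9,985.
Denominator = 92,955 + 578 = 93,533.
Broad rate = 9,985 / 93,533 = 10.68%.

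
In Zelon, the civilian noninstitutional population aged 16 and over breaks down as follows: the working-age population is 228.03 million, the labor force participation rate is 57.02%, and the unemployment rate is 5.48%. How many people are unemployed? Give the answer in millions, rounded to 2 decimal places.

About 7.13 million are unemployed.

Labor force = 0.5702 × 228.03 = 130.02 million.
Unemployed = 0.0548 × 130.02 ≈ 7.13 million.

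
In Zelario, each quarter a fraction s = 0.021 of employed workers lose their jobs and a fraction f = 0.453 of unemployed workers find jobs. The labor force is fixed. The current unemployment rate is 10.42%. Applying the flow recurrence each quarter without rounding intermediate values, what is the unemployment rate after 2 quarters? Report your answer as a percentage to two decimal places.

With a fixed labor force, u_{t+1} = u_t + s·(1−u_t) − f·u_t = u_t·(1−s−f) + s.
Here 1−s−f = 0.526 and s = 0.021.
u_1 = 0.104200 × 0.526 + 0.021 = 0.075809.
u_2 = 0.075809 × 0.526 + 0.021 = 0.060876.

Unemployment rate after two quarters ≈ 6.09%.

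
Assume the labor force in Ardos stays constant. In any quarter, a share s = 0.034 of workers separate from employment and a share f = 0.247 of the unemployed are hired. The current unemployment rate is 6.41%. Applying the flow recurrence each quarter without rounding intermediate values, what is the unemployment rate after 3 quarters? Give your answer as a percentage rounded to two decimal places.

With a fixed labor force, u_{t+1} = u_t + s·(1−u_t) − f·u_t = u_t·(1−s−f) + s.
Here 1−s−f = 0.719 and s = 0.034.
u_1 = 0.064100 × 0.719 + 0.034 = 0.080088.
u_2 = 0.080088 × 0.719 + 0.034 = 0.091583.
u_3 = 0.091583 × 0.719 + 0.034 = 0.099848.

Unemployment rate after three quarters ≈ 9.98%.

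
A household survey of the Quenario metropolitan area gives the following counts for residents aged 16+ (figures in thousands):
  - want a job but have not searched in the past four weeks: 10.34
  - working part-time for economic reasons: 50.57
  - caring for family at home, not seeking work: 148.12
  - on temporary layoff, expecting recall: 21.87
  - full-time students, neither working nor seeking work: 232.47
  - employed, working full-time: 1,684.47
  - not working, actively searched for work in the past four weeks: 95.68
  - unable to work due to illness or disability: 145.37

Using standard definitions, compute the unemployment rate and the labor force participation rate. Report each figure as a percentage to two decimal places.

Employed = 50.57 + 1,684.47 = 1,735.04 thousand (anyone who worked, including part-time for economic reasons, counts as employed).
Unemployed = 21.87 + 95.68 = 117.55 thousand (jobless and actively searching, or on temporary layoff).
Labor force = 1,735.04 + 117.55 = 1,852.59 thousand.
Not in labor force = 10.34 + 148.12 + 232.47 + 145.37 = 536.30 thousand (those not working and not actively searching are outside the labor force — including those who want a job but have given up searching).
Civilian working-age population = 1,852.59 + 536.30 = 2,388.89 thousand.
Unemployment rate = 117.55 / 1,852.59 = 6.35%.
Labor force participation rate = 1,852.59 / 2,388.89 = 77.55%.

Unemployment rate ≈ 6.35%; labor force participation rate ≈ 77.55%.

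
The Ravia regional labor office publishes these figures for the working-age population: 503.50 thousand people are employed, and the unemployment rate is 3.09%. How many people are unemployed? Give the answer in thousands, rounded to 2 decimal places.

About 16.05 thousand are unemployed.

Let U be the number unemployed. The labor force is E + U, and U/(E+U) = 0.0309.
So U = 0.0309 × 503.50 / (1 − 0.0309) = 15.5581 / 0.9691 ≈ 16.05 thousand.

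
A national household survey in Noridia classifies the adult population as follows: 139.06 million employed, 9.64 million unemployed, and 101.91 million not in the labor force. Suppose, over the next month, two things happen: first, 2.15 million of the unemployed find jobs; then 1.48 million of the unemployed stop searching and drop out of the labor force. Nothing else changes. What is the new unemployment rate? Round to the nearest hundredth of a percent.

New unemployment rate ≈ 4.08%.

Initially, labor force = 139.06 + 9.64 = 148.70 million, so u = 9.64/148.70 = 6.48%.
After the first change, unemployed falls and employed rises by 2.15; labor force unchanged → E = 141.21, U = 7.49, labor force = 148.70 million.
After the second change, unemployed and labor force both fall by 1.48 → E = 141.21, U = 6.01, labor force = 147.22 million.
New unemployment rate = 6.01 / 147.22 = 4.08%.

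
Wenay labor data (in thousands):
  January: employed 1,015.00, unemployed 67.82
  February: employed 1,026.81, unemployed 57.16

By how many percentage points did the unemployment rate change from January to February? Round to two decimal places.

January: labor force = 1,015.00 + 67.82 = 1,082.82; u = 67.82/1,082.82 = 6.26%.
February: labor force = 1,026.81 + 57.16 = 1,083.97; u = 57.16/1,083.97 = 5.27%.
Change = 5.27% − 6.26% = −0.99 pp.

The unemployment rate changed by −0.99 percentage points.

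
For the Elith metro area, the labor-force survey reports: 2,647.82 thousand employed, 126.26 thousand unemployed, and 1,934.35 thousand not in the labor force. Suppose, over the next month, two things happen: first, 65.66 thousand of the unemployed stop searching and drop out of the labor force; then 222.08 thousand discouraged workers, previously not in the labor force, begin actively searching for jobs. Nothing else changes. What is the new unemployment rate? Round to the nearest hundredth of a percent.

Initially, labor force = 2,647.82 + 126.26 = 2,774.08 thousand, so u = 126.26/2,774.08 = 4.55%.
After the first change, unemployed and labor force both fall by 65.66 → E = 2,647.82, U = 60.60, labor force = 2,708.42 thousand.
After the second change, unemployed and labor force both rise by 222.08 → E = 2,647.82, U = 282.68, labor force = 2,930.50 thousand.
New unemployment rate = 282.68 / 2,930.50 = 9.65%.

New unemployment rate ≈ 9.65%.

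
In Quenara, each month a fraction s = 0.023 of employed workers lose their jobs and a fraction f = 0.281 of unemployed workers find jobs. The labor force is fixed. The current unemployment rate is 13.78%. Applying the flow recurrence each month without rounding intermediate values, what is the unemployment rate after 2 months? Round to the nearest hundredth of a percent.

With a fixed labor force, u_{t+1} = u_t + s·(1−u_t) − f·u_t = u_t·(1−s−f) + s.
Here 1−s−f = 0.696 and s = 0.023.
u_1 = 0.137800 × 0.696 + 0.023 = 0.118909.
u_2 = 0.118909 × 0.696 + 0.023 = 0.105761.

Unemployment rate after two months ≈ 10.58%.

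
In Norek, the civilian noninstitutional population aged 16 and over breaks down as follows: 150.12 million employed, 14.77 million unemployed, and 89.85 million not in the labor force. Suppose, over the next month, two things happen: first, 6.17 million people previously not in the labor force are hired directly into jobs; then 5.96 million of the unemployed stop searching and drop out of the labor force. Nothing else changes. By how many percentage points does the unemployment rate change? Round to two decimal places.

The unemployment rate changes by −3.62 percentage points.

Initially, labor force = 150.12 + 14.77 = 164.89 million, so u = 14.77/164.89 = 8.96%.
After the first change, employed and labor force both rise by 6.17; unemployed unchanged → E = 156.29, U = 14.77, labor force = 171.06 million.
After the second change, unemployed and labor force both fall by 5.96 → E = 156.29, U = 8.81, labor force = 165.10 million.
New unemployment rate = 8.81 / 165.10 = 5.34%.
Change = 5.34% − 8.96% = −3.62 percentage points.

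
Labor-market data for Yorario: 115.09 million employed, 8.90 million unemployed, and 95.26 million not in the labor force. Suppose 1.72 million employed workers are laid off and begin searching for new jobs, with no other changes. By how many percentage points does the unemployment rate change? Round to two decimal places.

The unemployment rate changes by +1.39 percentage points.

Initially, labor force = 115.09 + 8.90 = 123.99 million, so u = 8.90/123.99 = 7.18%.
After the change, employed falls and unemployed rises by 1.72; labor force unchanged → E = 113.37, U = 10.62, labor force = 123.99 million.
New unemployment rate = 10.62 / 123.99 = 8.57%.
Change = 8.57% − 7.18% = +1.39 percentage points.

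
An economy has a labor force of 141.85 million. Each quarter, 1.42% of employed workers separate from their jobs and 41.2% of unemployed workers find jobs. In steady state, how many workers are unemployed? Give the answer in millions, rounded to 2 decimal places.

About 4.73 million are unemployed in steady state.

Steady-state unemployment rate u* = s/(s+f) = 1.42/(1.42+41.2) = 0.033318.
Unemployed = u* × labor force = 0.033318 × 141.85 ≈ 4.73 million.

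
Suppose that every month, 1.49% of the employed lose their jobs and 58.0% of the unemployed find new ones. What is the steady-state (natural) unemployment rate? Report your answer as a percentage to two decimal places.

At steady state the flows balance: s·E = f·U, so U/(E+U) = s/(s+f).
u* = 1.49 / (1.49 + 58.0) = 1.49 / 59.49 = 2.50%.

Steady-state unemployment rate ≈ 2.50%.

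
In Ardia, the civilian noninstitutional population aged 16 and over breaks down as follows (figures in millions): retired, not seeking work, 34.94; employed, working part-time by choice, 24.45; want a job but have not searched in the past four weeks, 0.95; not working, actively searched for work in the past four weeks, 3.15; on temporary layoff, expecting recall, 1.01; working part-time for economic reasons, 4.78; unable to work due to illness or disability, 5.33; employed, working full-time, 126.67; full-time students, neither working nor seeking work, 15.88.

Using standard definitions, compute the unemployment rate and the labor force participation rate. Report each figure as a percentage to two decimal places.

Employed = 24.45 + 4.78 + 126.67 = 155.90 million (anyone who worked, including part-time for economic reasons, counts as employed).
Unemployed = 3.15 + 1.01 = 4.16 million (jobless and actively searching, or on temporary layoff).
Labor force = 155.90 + 4.16 = 160.06 million.
Not in labor force = 34.94 + 0.95 + 5.33 + 15.88 = 57.10 million (those not working and not actively searching are outside the labor force — including those who want a job but have given up searching).
Civilian working-age population = 160.06 + 57.10 = 217.16 million.
Unemployment rate = 4.16 / 160.06 = 2.60%.
Labor force participation rate = 160.06 / 217.16 = 73.71%.

Unemployment rate ≈ 2.60%; labor force participation rate ≈ 73.71%.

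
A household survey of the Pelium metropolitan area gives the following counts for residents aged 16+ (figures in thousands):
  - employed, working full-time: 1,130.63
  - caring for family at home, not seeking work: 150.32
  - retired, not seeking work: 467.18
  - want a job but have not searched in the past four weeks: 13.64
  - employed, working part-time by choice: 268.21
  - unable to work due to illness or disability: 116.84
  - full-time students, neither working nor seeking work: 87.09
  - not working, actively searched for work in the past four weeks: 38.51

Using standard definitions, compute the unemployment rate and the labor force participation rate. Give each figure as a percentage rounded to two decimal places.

Unemployment rate ≈ 2.68%; labor force participation rate ≈ 63.25%.

Employed = 1,130.63 + 268.21 = 1,398.84 thousand.
Unemployed = 38.51 thousand.
Labor force = 1,398.84 + 38.51 = 1,437.35 thousand.
Not in labor force = 150.32 + 467.18 + 13.64 + 116.84 + 87.09 = 835.07 thousand (those not working and not actively searching are outside the labor force — including those who want a job but have given up searching).
Civilian working-age population = 1,437.35 + 835.07 = 2,272.42 thousand.
Unemployment rate = 38.51 / 1,437.35 = 2.68%.
Labor force participation rate = 1,437.35 / 2,272.42 = 63.25%.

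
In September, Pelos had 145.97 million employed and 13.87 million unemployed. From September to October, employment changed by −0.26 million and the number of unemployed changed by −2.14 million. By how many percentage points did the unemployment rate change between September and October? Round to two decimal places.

September: labor force = 145.97 + 13.87 = 159.84; u = 13.87/159.84 = 8.68%.
October: labor force = 145.71 + 11.73 = 157.44; u = 11.73/157.44 = 7.45%.
Change = 7.45% − 8.68% = −1.23 pp.

The unemployment rate changed by −1.23 percentage points.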